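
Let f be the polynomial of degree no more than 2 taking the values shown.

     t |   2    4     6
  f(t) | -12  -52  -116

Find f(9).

-257

Using the Lagrange interpolation formula with nodes 2, 4, 6:
  L_0(t) = (t - 4)(t - 6) / 8
  L_1(t) = (t - 2)(t - 6) / -4
  L_2(t) = (t - 2)(t - 4) / 8
Then f(t) = -12·L_0(t) - 52·L_1(t) - 116·L_2(t).
Expanding and collecting terms gives f(t) = -3t^2 - 2t + 4.
Evaluating at t = 9: f(9) = -257.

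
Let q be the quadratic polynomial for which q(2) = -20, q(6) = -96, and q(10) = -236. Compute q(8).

Using the Lagrange interpolation formula with nodes 2, 6, 10:
  L_0(t) = (t - 6)(t - 10) / 32
  L_1(t) = (t - 2)(t - 10) / -16
  L_2(t) = (t - 2)(t - 6) / 32
Then q(t) = -20·L_0(t) - 96·L_1(t) - 236·L_2(t).
Expanding and collecting terms gives q(t) = -2t^2 - 3t - 6.
Evaluating at t = 8: q(8) = -158.

-158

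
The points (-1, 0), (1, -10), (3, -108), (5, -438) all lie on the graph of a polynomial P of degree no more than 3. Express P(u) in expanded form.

Write P(u) = au^3 + bu^2 + cu + d. Substituting each data point gives a linear system:
  -a + b - c + d = 0
  a + b + c + d = -10
  27a + 9b + 3c + d = -108
  125a + 25b + 5c + d = -438
Solving the system yields a = -3, b = -2, c = -2, d = -3.
So P(u) = -3u³ - 2u² - 2u - 3.
Check: P(1) = -10. ✓

P(u) = -3u^3 - 2u^2 - 2u - 3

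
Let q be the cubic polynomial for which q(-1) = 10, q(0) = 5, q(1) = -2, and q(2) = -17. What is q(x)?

Using the Lagrange interpolation formula with nodes -1, 0, 1, 2:
  L_0(x) = x(x - 1)(x - 2) / -6
  L_1(x) = (x + 1)(x - 1)(x - 2) / 2
  L_2(x) = (x + 1)x(x - 2) / -2
  L_3(x) = (x + 1)x(x - 1) / 6
Then q(x) = 10·L_0(x) + 5·L_1(x) - 2·L_2(x) - 17·L_3(x).
Expanding and collecting terms gives q(x) = -x^3 - x^2 - 5x + 5.
Check: q(2) = -17. ✓

q(x) = -x^3 - x^2 - 5x + 5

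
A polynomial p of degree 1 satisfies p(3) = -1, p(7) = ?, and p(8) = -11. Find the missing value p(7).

-9

The 2 known points determine the degree-1 polynomial uniquely.
Write p(s) = as + b. Substituting each data point gives a linear system:
  3a + b = -1
  8a + b = -11
Solving the system yields a = -2, b = 5.
So p(s) = -2s + 5.
Then p(7) = -9.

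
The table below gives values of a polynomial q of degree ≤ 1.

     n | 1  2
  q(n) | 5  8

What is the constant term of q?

2

Write q(n) = an + b. Substituting each data point gives a linear system:
  a + b = 5
  2a + b = 8
Solving the system yields a = 3, b = 2.
So q(n) = 3n + 2.
The constant term is 2.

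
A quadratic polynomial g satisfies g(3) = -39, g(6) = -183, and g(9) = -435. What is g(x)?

Using the Lagrange interpolation formula with nodes 3, 6, 9:
  L_0(x) = (x - 6)(x - 9) / 18
  L_1(x) = (x - 3)(x - 9) / -9
  L_2(x) = (x - 3)(x - 6) / 18
Then g(x) = -39·L_0(x) - 183·L_1(x) - 435·L_2(x).
Expanding and collecting terms gives g(x) = -6x^2 + 6x - 3.
Check: g(6) = -183. ✓

g(x) = -6x^2 + 6x - 3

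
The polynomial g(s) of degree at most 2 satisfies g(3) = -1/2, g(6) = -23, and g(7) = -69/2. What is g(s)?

Write g(s) = as^2 + bs + c. Substituting each data point gives a linear system:
  9a + 3b + c = -1/2
  36a + 6b + c = -23
  49a + 7b + c = -69/2
Solving the system yields a = -1, b = 3/2, c = 4.
So g(s) = -s^2 + (3/2)s + 4.
Check: g(3) = -1/2. ✓

g(s) = -s^2 + (3/2)s + 4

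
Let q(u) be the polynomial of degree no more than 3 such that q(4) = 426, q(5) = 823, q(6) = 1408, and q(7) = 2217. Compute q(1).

Using the Lagrange interpolation formula with nodes 4, 5, 6, 7:
  L_0(u) = (u - 5)(u - 6)(u - 7) / -6
  L_1(u) = (u - 4)(u - 6)(u - 7) / 2
  L_2(u) = (u - 4)(u - 5)(u - 7) / -2
  L_3(u) = (u - 4)(u - 5)(u - 6) / 6
Then q(u) = 426·L_0(u) + 823·L_1(u) + 1408·L_2(u) + 2217·L_3(u).
Expanding and collecting terms gives q(u) = 6u^3 + 4u^2 - 5u - 2.
Evaluating at u = 1: q(1) = 3.

3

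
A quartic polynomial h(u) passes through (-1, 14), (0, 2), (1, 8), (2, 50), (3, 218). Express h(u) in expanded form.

h(u) = 3u^4 - 3u^3 + 6u^2 + 2

Write h(u) = au^4 + bu^3 + cu^2 + du + e. Substituting each data point gives a linear system:
  a - b + c - d + e = 14
  e = 2
  a + b + c + d + e = 8
  16a + 8b + 4c + 2d + e = 50
  81a + 27b + 9c + 3d + e = 218
Solving the system yields a = 3, b = -3, c = 6, d = 0, e = 2.
So h(u) = 3u⁴ - 3u³ + 6u² + 2.
Check: h(2) = 50. ✓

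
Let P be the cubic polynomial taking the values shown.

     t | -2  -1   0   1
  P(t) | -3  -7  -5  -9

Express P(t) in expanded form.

Write P(t) = at^3 + bt^2 + ct + d. Substituting each data point gives a linear system:
  -8a + 4b - 2c + d = -3
  -a + b - c + d = -7
  d = -5
  a + b + c + d = -9
Solving the system yields a = -2, b = -3, c = 1, d = -5.
So P(t) = -2t^3 - 3t^2 + t - 5.
Check: P(1) = -9. ✓

P(t) = -2t^3 - 3t^2 + t - 5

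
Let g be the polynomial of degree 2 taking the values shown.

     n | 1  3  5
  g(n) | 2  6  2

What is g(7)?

Forward differences of the values at n = 1, 3, 5:
  g  : 2  6  2
  Δ  : 4  -4
  Δ^2: -8
The second differences are constant, confirming degree 2.
Interpolating (Newton forward form) and evaluating at n = 7 gives g(7) = -10.

-10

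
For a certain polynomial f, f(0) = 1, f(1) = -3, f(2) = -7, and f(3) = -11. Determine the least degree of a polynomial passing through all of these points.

Forward differences of the values at t = 0, 1, 2, 3:
  f  : 1  -3  -7  -11
  Δ  : -4  -4  -4
  Δ^2: 0  0
  Δ^3: 0
The first differences are constant (-4) and nonzero, while all higher differences vanish, so the minimal degree is 1.

1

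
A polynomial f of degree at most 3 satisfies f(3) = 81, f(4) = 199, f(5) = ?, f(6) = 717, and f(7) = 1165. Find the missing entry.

The 4 known points determine the degree-3 polynomial uniquely.
Write f(s) = as^3 + bs^2 + cs + d. Substituting each data point gives a linear system:
  27a + 9b + 3c + d = 81
  64a + 16b + 4c + d = 199
  216a + 36b + 6c + d = 717
  343a + 49b + 7c + d = 1165
Solving the system yields a = 4, b = -5, c = 5, d = 3.
So f(s) = 4s^3 - 5s^2 + 5s + 3.
Then f(5) = 403.

403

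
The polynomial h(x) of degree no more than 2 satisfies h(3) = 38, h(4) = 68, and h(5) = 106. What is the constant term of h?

-4

Write h(x) = ax^2 + bx + c. Substituting each data point gives a linear system:
  9a + 3b + c = 38
  16a + 4b + c = 68
  25a + 5b + c = 106
Solving the system yields a = 4, b = 2, c = -4.
So h(x) = 4x^2 + 2x - 4.
The constant term is -4.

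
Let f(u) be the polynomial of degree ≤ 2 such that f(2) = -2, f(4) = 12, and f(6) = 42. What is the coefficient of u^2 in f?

2

Write f(u) = au^2 + bu + c. Substituting each data point gives a linear system:
  4a + 2b + c = -2
  16a + 4b + c = 12
  36a + 6b + c = 42
Solving the system yields a = 2, b = -5, c = 0.
So f(u) = 2u² - 5u.
The leading coefficient is 2.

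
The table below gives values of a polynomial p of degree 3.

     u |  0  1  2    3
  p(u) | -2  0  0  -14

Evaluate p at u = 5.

-132

Using the Lagrange interpolation formula with nodes 0, 1, 2, 3:
  L_0(u) = (u - 1)(u - 2)(u - 3) / -6
  L_1(u) = u(u - 2)(u - 3) / 2
  L_2(u) = u(u - 1)(u - 3) / -2
  L_3(u) = u(u - 1)(u - 2) / 6
Then p(u) = -2·L_0(u) + 0·L_1(u) + 0·L_2(u) - 14·L_3(u).
Expanding and collecting terms gives p(u) = -2u^3 + 5u^2 - u - 2.
Evaluating at u = 5: p(5) = -132.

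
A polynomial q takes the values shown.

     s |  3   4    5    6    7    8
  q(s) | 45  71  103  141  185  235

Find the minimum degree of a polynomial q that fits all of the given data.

Forward differences of the values at s = 3, 4, 5, 6, 7, 8:
  q  : 45  71  103  141  185  235
  Δ  : 26  32  38  44  50
  Δ^2: 6  6  6  6
  Δ^3: 0  0  0
  Δ^4: 0  0
  Δ^5: 0
The second differences are constant (6) and nonzero, while all higher differences vanish, so the minimal degree is 2.

2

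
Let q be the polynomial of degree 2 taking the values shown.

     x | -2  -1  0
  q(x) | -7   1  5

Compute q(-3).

Forward differences of the values at x = -2, -1, 0:
  q  : -7  1  5
  Δ  : 8  4
  Δ^2: -4
The second differences are constant, confirming degree 2.
Interpolating (Newton forward form) and evaluating at x = -3 gives q(-3) = -19.

-19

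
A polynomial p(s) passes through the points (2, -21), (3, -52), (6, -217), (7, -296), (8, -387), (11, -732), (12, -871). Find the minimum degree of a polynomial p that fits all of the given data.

Divided differences on the nodes 2, 3, 6, 7, 8, 11, 12:
  order 0: -21  -52  -217  -296  -387  -732  -871
  order 1: -31  -55  -79  -91  -115  -139
  order 2: -6  -6  -6  -6  -6
  order 3: 0  0  0  0
  order 4: 0  0  0
  order 5: 0  0
  order 6: 0
The order-2 divided differences are all -6 (nonzero) and every higher order vanishes, so the data lies on a polynomial of degree exactly 2.

2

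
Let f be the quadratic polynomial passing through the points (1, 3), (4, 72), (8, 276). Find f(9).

Using the Lagrange interpolation formula with nodes 1, 4, 8:
  L_0(u) = (u - 4)(u - 8) / 21
  L_1(u) = (u - 1)(u - 8) / -12
  L_2(u) = (u - 1)(u - 4) / 28
Then f(u) = 3·L_0(u) + 72·L_1(u) + 276·L_2(u).
Expanding and collecting terms gives f(u) = 4u² + 3u - 4.
Evaluating at u = 9: f(9) = 347.

347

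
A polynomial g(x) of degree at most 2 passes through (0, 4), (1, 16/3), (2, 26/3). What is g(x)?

g(x) = x^2 + (1/3)x + 4

Write g(x) = ax^2 + bx + c. Substituting each data point gives a linear system:
  c = 4
  a + b + c = 16/3
  4a + 2b + c = 26/3
Solving the system yields a = 1, b = 1/3, c = 4.
So g(x) = x² + (1/3)x + 4.
Check: g(2) = 26/3. ✓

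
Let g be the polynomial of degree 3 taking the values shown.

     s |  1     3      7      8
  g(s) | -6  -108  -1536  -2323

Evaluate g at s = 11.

-6196

Using the Lagrange interpolation formula with nodes 1, 3, 7, 8:
  L_0(s) = (s - 3)(s - 7)(s - 8) / -84
  L_1(s) = (s - 1)(s - 7)(s - 8) / 40
  L_2(s) = (s - 1)(s - 3)(s - 8) / -24
  L_3(s) = (s - 1)(s - 3)(s - 7) / 35
Then g(s) = -6·L_0(s) - 108·L_1(s) - 1536·L_2(s) - 2323·L_3(s).
Expanding and collecting terms gives g(s) = -5s^3 + 4s^2 - 2s - 3.
Evaluating at s = 11: g(11) = -6196.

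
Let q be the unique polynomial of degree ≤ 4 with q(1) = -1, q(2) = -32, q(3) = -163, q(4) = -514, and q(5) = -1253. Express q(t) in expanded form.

Write q(t) = at^4 + bt^3 + ct^2 + dt + e. Substituting each data point gives a linear system:
  a + b + c + d + e = -1
  16a + 8b + 4c + 2d + e = -32
  81a + 27b + 9c + 3d + e = -163
  256a + 64b + 16c + 4d + e = -514
  625a + 125b + 25c + 5d + e = -1253
Solving the system yields a = -2, b = 0, c = 0, d = -1, e = 2.
So q(t) = -2t^4 - t + 2.
Check: q(1) = -1. ✓

q(t) = -2t^4 - t + 2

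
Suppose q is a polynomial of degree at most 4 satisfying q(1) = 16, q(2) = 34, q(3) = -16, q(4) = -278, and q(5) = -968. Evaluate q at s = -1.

Forward differences of the values at s = 1, 2, 3, 4, 5:
  q  : 16  34  -16  -278  -968
  Δ  : 18  -50  -262  -690
  Δ^2: -68  -212  -428
  Δ^3: -144  -216
  Δ^4: -72
The fourth differences are constant, confirming degree 4.
Interpolating (Newton forward form) and evaluating at s = -1 gives q(-1) = -8.

-8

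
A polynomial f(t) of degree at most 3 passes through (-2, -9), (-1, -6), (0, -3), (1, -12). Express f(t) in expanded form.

Using the Lagrange interpolation formula with nodes -2, -1, 0, 1:
  L_0(t) = (t + 1)t(t - 1) / -6
  L_1(t) = (t + 2)t(t - 1) / 2
  L_2(t) = (t + 2)(t + 1)(t - 1) / -2
  L_3(t) = (t + 2)(t + 1)t / 6
Then f(t) = -9·L_0(t) - 6·L_1(t) - 3·L_2(t) - 12·L_3(t).
Expanding and collecting terms gives f(t) = -2t^3 - 6t^2 - t - 3.
Check: f(1) = -12. ✓

f(t) = -2t^3 - 6t^2 - t - 3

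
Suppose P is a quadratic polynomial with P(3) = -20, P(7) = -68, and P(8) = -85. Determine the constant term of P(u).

-5

Write P(u) = au^2 + bu + c. Substituting each data point gives a linear system:
  9a + 3b + c = -20
  49a + 7b + c = -68
  64a + 8b + c = -85
Solving the system yields a = -1, b = -2, c = -5.
So P(u) = -u² - 2u - 5.
The constant term is -5.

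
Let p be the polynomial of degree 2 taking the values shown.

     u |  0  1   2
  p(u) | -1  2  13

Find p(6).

Using the Lagrange interpolation formula with nodes 0, 1, 2:
  L_0(u) = (u - 1)(u - 2) / 2
  L_1(u) = u(u - 2) / -1
  L_2(u) = u(u - 1) / 2
Then p(u) = -1·L_0(u) + 2·L_1(u) + 13·L_2(u).
Expanding and collecting terms gives p(u) = 4u² - u - 1.
Evaluating at u = 6: p(6) = 137.

137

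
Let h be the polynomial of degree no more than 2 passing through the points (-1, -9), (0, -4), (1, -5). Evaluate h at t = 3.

Using the Lagrange interpolation formula with nodes -1, 0, 1:
  L_0(t) = t(t - 1) / 2
  L_1(t) = (t + 1)(t - 1) / -1
  L_2(t) = (t + 1)t / 2
Then h(t) = -9·L_0(t) - 4·L_1(t) - 5·L_2(t).
Expanding and collecting terms gives h(t) = -3t² + 2t - 4.
Evaluating at t = 3: h(3) = -25.

-25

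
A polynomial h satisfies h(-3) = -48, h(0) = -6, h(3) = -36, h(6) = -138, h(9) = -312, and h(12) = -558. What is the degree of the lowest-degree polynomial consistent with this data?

Forward differences of the values at s = -3, 0, 3, 6, 9, 12:
  h  : -48  -6  -36  -138  -312  -558
  Δ  : 42  -30  -102  -174  -246
  Δ^2: -72  -72  -72  -72
  Δ^3: 0  0  0
  Δ^4: 0  0
  Δ^5: 0
The second differences are constant (-72) and nonzero, while all higher differences vanish, so the minimal degree is 2.

2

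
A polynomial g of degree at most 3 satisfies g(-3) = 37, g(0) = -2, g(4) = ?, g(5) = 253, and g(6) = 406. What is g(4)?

142

The 4 known points determine the degree-3 polynomial uniquely.
Write g(n) = an^3 + bn^2 + cn + d. Substituting each data point gives a linear system:
  -27a + 9b - 3c + d = 37
  d = -2
  125a + 25b + 5c + d = 253
  216a + 36b + 6c + d = 406
Solving the system yields a = 1, b = 6, c = -4, d = -2.
So g(n) = n^3 + 6n^2 - 4n - 2.
Then g(4) = 142.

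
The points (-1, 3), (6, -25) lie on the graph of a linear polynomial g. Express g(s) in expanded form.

g(s) = -4s - 1

Write g(s) = as + b. Substituting each data point gives a linear system:
  -a + b = 3
  6a + b = -25
Solving the system yields a = -4, b = -1.
So g(s) = -4s - 1.
Check: g(6) = -25. ✓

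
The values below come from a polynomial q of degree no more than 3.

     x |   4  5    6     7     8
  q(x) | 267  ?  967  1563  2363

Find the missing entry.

The 4 known points determine the degree-3 polynomial uniquely.
Write q(x) = ax^3 + bx^2 + cx + d. Substituting each data point gives a linear system:
  64a + 16b + 4c + d = 267
  216a + 36b + 6c + d = 967
  343a + 49b + 7c + d = 1563
  512a + 64b + 8c + d = 2363
Solving the system yields a = 5, b = -3, c = 0, d = -5.
So q(x) = 5x^3 - 3x^2 - 5.
Then q(5) = 545.

545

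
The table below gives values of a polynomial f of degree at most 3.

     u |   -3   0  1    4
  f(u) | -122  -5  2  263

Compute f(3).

112

Using the Lagrange interpolation formula with nodes -3, 0, 1, 4:
  L_0(u) = u(u - 1)(u - 4) / -84
  L_1(u) = (u + 3)(u - 1)(u - 4) / 12
  L_2(u) = (u + 3)u(u - 4) / -12
  L_3(u) = (u + 3)u(u - 1) / 84
Then f(u) = -122·L_0(u) - 5·L_1(u) + 2·L_2(u) + 263·L_3(u).
Expanding and collecting terms gives f(u) = 4u^3 + 3u - 5.
Evaluating at u = 3: f(3) = 112.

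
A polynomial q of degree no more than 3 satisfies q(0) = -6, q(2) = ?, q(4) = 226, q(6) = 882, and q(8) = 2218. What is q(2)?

10

The 4 known points determine the degree-3 polynomial uniquely.
Write q(n) = an^3 + bn^2 + cn + d. Substituting each data point gives a linear system:
  d = -6
  64a + 16b + 4c + d = 226
  216a + 36b + 6c + d = 882
  512a + 64b + 8c + d = 2218
Solving the system yields a = 5, b = -5, c = -2, d = -6.
So q(n) = 5n^3 - 5n^2 - 2n - 6.
Then q(2) = 10.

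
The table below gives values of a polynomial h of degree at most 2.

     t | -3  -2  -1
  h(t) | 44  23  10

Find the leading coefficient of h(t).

4

Write h(t) = at^2 + bt + c. Substituting each data point gives a linear system:
  9a - 3b + c = 44
  4a - 2b + c = 23
  a - b + c = 10
Solving the system yields a = 4, b = -1, c = 5.
So h(t) = 4t² - t + 5.
The leading coefficient is 4.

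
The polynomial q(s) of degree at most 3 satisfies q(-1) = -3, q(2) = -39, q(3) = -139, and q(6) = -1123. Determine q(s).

q(s) = -5s^3 - 2s^2 + 5s - 1

Write q(s) = as^3 + bs^2 + cs + d. Substituting each data point gives a linear system:
  -a + b - c + d = -3
  8a + 4b + 2c + d = -39
  27a + 9b + 3c + d = -139
  216a + 36b + 6c + d = -1123
Solving the system yields a = -5, b = -2, c = 5, d = -1.
So q(s) = -5s³ - 2s² + 5s - 1.
Check: q(6) = -1123. ✓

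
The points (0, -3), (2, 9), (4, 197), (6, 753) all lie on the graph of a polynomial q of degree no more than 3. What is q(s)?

q(s) = 4s^3 - 2s^2 - 6s - 3

Write q(s) = as^3 + bs^2 + cs + d. Substituting each data point gives a linear system:
  d = -3
  8a + 4b + 2c + d = 9
  64a + 16b + 4c + d = 197
  216a + 36b + 6c + d = 753
Solving the system yields a = 4, b = -2, c = -6, d = -3.
So q(s) = 4s^3 - 2s^2 - 6s - 3.
Check: q(4) = 197. ✓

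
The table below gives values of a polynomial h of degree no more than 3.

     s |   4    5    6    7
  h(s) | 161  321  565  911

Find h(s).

h(s) = 3s^3 - 3s^2 + 4s + 1

Using the Lagrange interpolation formula with nodes 4, 5, 6, 7:
  L_0(s) = (s - 5)(s - 6)(s - 7) / -6
  L_1(s) = (s - 4)(s - 6)(s - 7) / 2
  L_2(s) = (s - 4)(s - 5)(s - 7) / -2
  L_3(s) = (s - 4)(s - 5)(s - 6) / 6
Then h(s) = 161·L_0(s) + 321·L_1(s) + 565·L_2(s) + 911·L_3(s).
Expanding and collecting terms gives h(s) = 3s^3 - 3s^2 + 4s + 1.
Check: h(4) = 161. ✓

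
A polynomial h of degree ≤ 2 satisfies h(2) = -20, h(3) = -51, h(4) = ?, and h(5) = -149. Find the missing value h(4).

On equispaced nodes a degree-2 polynomial has vanishing third forward difference, so
  - h(2) + 3·h(3) - 3·h(4) + h(5) = 0.
Substituting the known values and solving for h(4):
  -3·h(4) = 282
  h(4) = -94.

-94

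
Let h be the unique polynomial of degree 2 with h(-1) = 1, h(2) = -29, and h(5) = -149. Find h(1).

-9

Using the Lagrange interpolation formula with nodes -1, 2, 5:
  L_0(n) = (n - 2)(n - 5) / 18
  L_1(n) = (n + 1)(n - 5) / -9
  L_2(n) = (n + 1)(n - 2) / 18
Then h(n) = 1·L_0(n) - 29·L_1(n) - 149·L_2(n).
Expanding and collecting terms gives h(n) = -5n² - 5n + 1.
Evaluating at n = 1: h(1) = -9.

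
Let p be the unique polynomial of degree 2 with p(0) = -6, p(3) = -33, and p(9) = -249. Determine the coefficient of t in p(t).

0

Write p(t) = at^2 + bt + c. Substituting each data point gives a linear system:
  c = -6
  9a + 3b + c = -33
  81a + 9b + c = -249
Solving the system yields a = -3, b = 0, c = -6.
So p(t) = -3t^2 - 6.
The coefficient of t is 0.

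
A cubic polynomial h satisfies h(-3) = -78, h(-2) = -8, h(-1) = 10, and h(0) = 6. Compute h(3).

Forward differences of the values at t = -3, -2, -1, 0:
  h  : -78  -8  10  6
  Δ  : 70  18  -4
  Δ^2: -52  -22
  Δ^3: 30
The third differences are constant, confirming degree 3.
Interpolating (Newton forward form) and evaluating at t = 3 gives h(3) = 162.

162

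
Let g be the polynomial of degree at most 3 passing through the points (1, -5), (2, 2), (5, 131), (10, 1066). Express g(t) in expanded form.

Using the Lagrange interpolation formula with nodes 1, 2, 5, 10:
  L_0(t) = (t - 2)(t - 5)(t - 10) / -36
  L_1(t) = (t - 1)(t - 5)(t - 10) / 24
  L_2(t) = (t - 1)(t - 2)(t - 10) / -60
  L_3(t) = (t - 1)(t - 2)(t - 5) / 360
Then g(t) = -5·L_0(t) + 2·L_1(t) + 131·L_2(t) + 1066·L_3(t).
Expanding and collecting terms gives g(t) = t^3 + t^2 - 3t - 4.
Check: g(5) = 131. ✓

g(t) = t^3 + t^2 - 3t - 4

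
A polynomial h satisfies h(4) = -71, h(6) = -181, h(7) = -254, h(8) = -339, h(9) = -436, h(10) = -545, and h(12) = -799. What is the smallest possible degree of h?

Divided differences on the nodes 4, 6, 7, 8, 9, 10, 12:
  order 0: -71  -181  -254  -339  -436  -545  -799
  order 1: -55  -73  -85  -97  -109  -127
  order 2: -6  -6  -6  -6  -6
  order 3: 0  0  0  0
  order 4: 0  0  0
  order 5: 0  0
  order 6: 0
The order-2 divided differences are all -6 (nonzero) and every higher order vanishes, so the data lies on a polynomial of degree exactly 2.

2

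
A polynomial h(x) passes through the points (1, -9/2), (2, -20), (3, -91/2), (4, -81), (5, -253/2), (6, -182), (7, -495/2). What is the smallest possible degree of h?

2

Forward differences of the values at x = 1, 2, 3, 4, 5, 6, 7:
  h  : -9/2  -20  -91/2  -81  -253/2  -182  -495/2
  Δ  : -31/2  -51/2  -71/2  -91/2  -111/2  -131/2
  Δ^2: -10  -10  -10  -10  -10
  Δ^3: 0  0  0  0
  Δ^4: 0  0  0
  Δ^5: 0  0
  Δ^6: 0
The second differences are constant (-10) and nonzero, while all higher differences vanish, so the minimal degree is 2.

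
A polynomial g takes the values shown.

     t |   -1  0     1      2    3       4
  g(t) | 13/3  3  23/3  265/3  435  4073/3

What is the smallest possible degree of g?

Forward differences of the values at t = -1, 0, 1, 2, 3, 4:
  g  : 13/3  3  23/3  265/3  435  4073/3
  Δ  : -4/3  14/3  242/3  1040/3  2768/3
  Δ^2: 6  76  266  576
  Δ^3: 70  190  310
  Δ^4: 120  120
  Δ^5: 0
The fourth differences are constant (120) and nonzero, while all higher differences vanish, so the minimal degree is 4.

4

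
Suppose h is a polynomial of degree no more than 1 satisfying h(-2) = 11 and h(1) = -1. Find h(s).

h(s) = -4s + 3

Using the Lagrange interpolation formula with nodes -2, 1:
  L_0(s) = (s - 1) / -3
  L_1(s) = (s + 2) / 3
Then h(s) = 11·L_0(s) - 1·L_1(s).
Expanding and collecting terms gives h(s) = -4s + 3.
Check: h(1) = -1. ✓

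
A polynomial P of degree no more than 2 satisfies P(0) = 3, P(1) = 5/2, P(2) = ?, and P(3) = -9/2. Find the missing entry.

0

On equispaced nodes a degree-2 polynomial has vanishing third forward difference, so
  - P(0) + 3·P(1) - 3·P(2) + P(3) = 0.
Substituting the known values and solving for P(2):
  -3·P(2) = 0
  P(2) = 0.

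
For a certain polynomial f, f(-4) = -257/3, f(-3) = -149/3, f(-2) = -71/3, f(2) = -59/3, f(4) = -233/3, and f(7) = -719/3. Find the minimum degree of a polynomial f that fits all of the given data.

Divided differences on the nodes -4, -3, -2, 2, 4, 7:
  order 0: -257/3  -149/3  -71/3  -59/3  -233/3  -719/3
  order 1: 36  26  1  -29  -54
  order 2: -5  -5  -5  -5
  order 3: 0  0  0
  order 4: 0  0
  order 5: 0
The order-2 divided differences are all -5 (nonzero) and every higher order vanishes, so the data lies on a polynomial of degree exactly 2.

2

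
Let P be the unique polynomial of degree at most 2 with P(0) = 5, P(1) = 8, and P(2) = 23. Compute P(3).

50

Forward differences of the values at s = 0, 1, 2:
  P  : 5  8  23
  Δ  : 3  15
  Δ^2: 12
The second differences are constant, confirming degree 2.
Interpolating (Newton forward form) and evaluating at s = 3 gives P(3) = 50.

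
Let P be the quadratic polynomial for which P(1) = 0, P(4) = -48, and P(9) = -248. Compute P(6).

-110

Using the Lagrange interpolation formula with nodes 1, 4, 9:
  L_0(x) = (x - 4)(x - 9) / 24
  L_1(x) = (x - 1)(x - 9) / -15
  L_2(x) = (x - 1)(x - 4) / 40
Then P(x) = 0·L_0(x) - 48·L_1(x) - 248·L_2(x).
Expanding and collecting terms gives P(x) = -3x^2 - x + 4.
Evaluating at x = 6: P(6) = -110.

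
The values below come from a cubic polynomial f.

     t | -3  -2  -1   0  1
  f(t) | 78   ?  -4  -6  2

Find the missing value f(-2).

20

On equispaced nodes a degree-3 polynomial has vanishing fourth forward difference, so
  f(-3) - 4·f(-2) + 6·f(-1) - 4·f(0) + f(1) = 0.
Substituting the known values and solving for f(-2):
  -4·f(-2) = -80
  f(-2) = 20.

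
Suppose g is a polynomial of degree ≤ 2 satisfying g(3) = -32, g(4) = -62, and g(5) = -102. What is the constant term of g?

Write g(u) = au^2 + bu + c. Substituting each data point gives a linear system:
  9a + 3b + c = -32
  16a + 4b + c = -62
  25a + 5b + c = -102
Solving the system yields a = -5, b = 5, c = -2.
So g(u) = -5u^2 + 5u - 2.
The constant term is -2.

-2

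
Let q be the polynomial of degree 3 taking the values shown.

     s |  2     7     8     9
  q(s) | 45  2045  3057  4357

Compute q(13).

13157

Using the Lagrange interpolation formula with nodes 2, 7, 8, 9:
  L_0(s) = (s - 7)(s - 8)(s - 9) / -210
  L_1(s) = (s - 2)(s - 8)(s - 9) / 10
  L_2(s) = (s - 2)(s - 7)(s - 9) / -6
  L_3(s) = (s - 2)(s - 7)(s - 8) / 14
Then q(s) = 45·L_0(s) + 2045·L_1(s) + 3057·L_2(s) + 4357·L_3(s).
Expanding and collecting terms gives q(s) = 6s³ - 2s + 1.
Evaluating at s = 13: q(13) = 13157.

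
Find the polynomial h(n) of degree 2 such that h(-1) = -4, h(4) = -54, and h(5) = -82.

Using the Lagrange interpolation formula with nodes -1, 4, 5:
  L_0(n) = (n - 4)(n - 5) / 30
  L_1(n) = (n + 1)(n - 5) / -5
  L_2(n) = (n + 1)(n - 4) / 6
Then h(n) = -4·L_0(n) - 54·L_1(n) - 82·L_2(n).
Expanding and collecting terms gives h(n) = -3n^2 - n - 2.
Check: h(-1) = -4. ✓

h(n) = -3n^2 - n - 2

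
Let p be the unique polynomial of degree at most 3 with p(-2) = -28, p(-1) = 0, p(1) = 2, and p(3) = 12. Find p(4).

50

Write p(x) = ax^3 + bx^2 + cx + d. Substituting each data point gives a linear system:
  -8a + 4b - 2c + d = -28
  -a + b - c + d = 0
  a + b + c + d = 2
  27a + 9b + 3c + d = 12
Solving the system yields a = 2, b = -5, c = -1, d = 6.
So p(x) = 2x³ - 5x² - x + 6.
Then p(4) = 50.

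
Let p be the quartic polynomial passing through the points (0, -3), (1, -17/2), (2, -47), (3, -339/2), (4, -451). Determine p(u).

p(u) = -u^4 - (5/2)u^3 - 2u^2 - 3

Write p(u) = au^4 + bu^3 + cu^2 + du + e. Substituting each data point gives a linear system:
  e = -3
  a + b + c + d + e = -17/2
  16a + 8b + 4c + 2d + e = -47
  81a + 27b + 9c + 3d + e = -339/2
  256a + 64b + 16c + 4d + e = -451
Solving the system yields a = -1, b = -5/2, c = -2, d = 0, e = -3.
So p(u) = -u^4 - (5/2)u^3 - 2u^2 - 3.
Check: p(1) = -17/2. ✓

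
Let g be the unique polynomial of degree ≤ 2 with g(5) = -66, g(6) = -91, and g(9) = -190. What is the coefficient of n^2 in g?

Write g(n) = an^2 + bn + c. Substituting each data point gives a linear system:
  25a + 5b + c = -66
  36a + 6b + c = -91
  81a + 9b + c = -190
Solving the system yields a = -2, b = -3, c = -1.
So g(n) = -2n² - 3n - 1.
The leading coefficient is -2.

-2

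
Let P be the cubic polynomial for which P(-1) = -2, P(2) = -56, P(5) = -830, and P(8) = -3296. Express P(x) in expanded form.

Write P(x) = ax^3 + bx^2 + cx + d. Substituting each data point gives a linear system:
  -a + b - c + d = -2
  8a + 4b + 2c + d = -56
  125a + 25b + 5c + d = -830
  512a + 64b + 8c + d = -3296
Solving the system yields a = -6, b = -4, c = 4, d = 0.
So P(x) = -6x^3 - 4x^2 + 4x.
Check: P(2) = -56. ✓

P(x) = -6x^3 - 4x^2 + 4x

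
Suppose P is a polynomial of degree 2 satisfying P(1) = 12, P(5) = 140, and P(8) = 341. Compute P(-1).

Write P(u) = au^2 + bu + c. Substituting each data point gives a linear system:
  a + b + c = 12
  25a + 5b + c = 140
  64a + 8b + c = 341
Solving the system yields a = 5, b = 2, c = 5.
So P(u) = 5u^2 + 2u + 5.
Then P(-1) = 8.

8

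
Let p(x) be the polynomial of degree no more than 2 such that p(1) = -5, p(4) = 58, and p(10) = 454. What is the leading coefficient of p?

5

Write p(x) = ax^2 + bx + c. Substituting each data point gives a linear system:
  a + b + c = -5
  16a + 4b + c = 58
  100a + 10b + c = 454
Solving the system yields a = 5, b = -4, c = -6.
So p(x) = 5x² - 4x - 6.
The leading coefficient is 5.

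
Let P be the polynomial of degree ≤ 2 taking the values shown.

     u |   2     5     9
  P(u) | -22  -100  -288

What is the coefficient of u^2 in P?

-3

Write P(u) = au^2 + bu + c. Substituting each data point gives a linear system:
  4a + 2b + c = -22
  25a + 5b + c = -100
  81a + 9b + c = -288
Solving the system yields a = -3, b = -5, c = 0.
So P(u) = -3u^2 - 5u.
The leading coefficient is -3.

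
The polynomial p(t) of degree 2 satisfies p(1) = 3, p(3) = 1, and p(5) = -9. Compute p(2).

3

Write p(t) = at^2 + bt + c. Substituting each data point gives a linear system:
  a + b + c = 3
  9a + 3b + c = 1
  25a + 5b + c = -9
Solving the system yields a = -1, b = 3, c = 1.
So p(t) = -t^2 + 3t + 1.
Then p(2) = 3.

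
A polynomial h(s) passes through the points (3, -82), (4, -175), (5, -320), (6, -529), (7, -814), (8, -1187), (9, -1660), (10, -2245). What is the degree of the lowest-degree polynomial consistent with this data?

3

Forward differences of the values at s = 3, 4, 5, 6, 7, 8, 9, 10:
  h  : -82  -175  -320  -529  -814  -1187  -1660  -2245
  Δ  : -93  -145  -209  -285  -373  -473  -585
  Δ^2: -52  -64  -76  -88  -100  -112
  Δ^3: -12  -12  -12  -12  -12
  Δ^4: 0  0  0  0
  Δ^5: 0  0  0
  Δ^6: 0  0
  Δ^7: 0
The third differences are constant (-12) and nonzero, while all higher differences vanish, so the minimal degree is 3.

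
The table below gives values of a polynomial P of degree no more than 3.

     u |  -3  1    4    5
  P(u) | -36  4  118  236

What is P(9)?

1428

Write P(u) = au^3 + bu^2 + cu + d. Substituting each data point gives a linear system:
  -27a + 9b - 3c + d = -36
  a + b + c + d = 4
  64a + 16b + 4c + d = 118
  125a + 25b + 5c + d = 236
Solving the system yields a = 2, b = 0, c = -4, d = 6.
So P(u) = 2u^3 - 4u + 6.
Then P(9) = 1428.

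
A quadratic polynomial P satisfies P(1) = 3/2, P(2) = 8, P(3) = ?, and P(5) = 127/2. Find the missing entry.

The 3 known points determine the degree-2 polynomial uniquely.
Write P(x) = ax^2 + bx + c. Substituting each data point gives a linear system:
  a + b + c = 3/2
  4a + 2b + c = 8
  25a + 5b + c = 127/2
Solving the system yields a = 3, b = -5/2, c = 1.
So P(x) = 3x^2 - (5/2)x + 1.
Then P(3) = 41/2.

41/2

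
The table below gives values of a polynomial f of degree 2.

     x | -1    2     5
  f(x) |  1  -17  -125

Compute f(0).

5

Using the Lagrange interpolation formula with nodes -1, 2, 5:
  L_0(x) = (x - 2)(x - 5) / 18
  L_1(x) = (x + 1)(x - 5) / -9
  L_2(x) = (x + 1)(x - 2) / 18
Then f(x) = 1·L_0(x) - 17·L_1(x) - 125·L_2(x).
Expanding and collecting terms gives f(x) = -5x² - x + 5.
Evaluating at x = 0: f(0) = 5.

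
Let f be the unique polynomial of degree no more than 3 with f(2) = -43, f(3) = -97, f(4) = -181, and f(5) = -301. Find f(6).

-463

Using the Lagrange interpolation formula with nodes 2, 3, 4, 5:
  L_0(x) = (x - 3)(x - 4)(x - 5) / -6
  L_1(x) = (x - 2)(x - 4)(x - 5) / 2
  L_2(x) = (x - 2)(x - 3)(x - 5) / -2
  L_3(x) = (x - 2)(x - 3)(x - 4) / 6
Then f(x) = -43·L_0(x) - 97·L_1(x) - 181·L_2(x) - 301·L_3(x).
Expanding and collecting terms gives f(x) = -x^3 - 6x^2 - 5x - 1.
Evaluating at x = 6: f(6) = -463.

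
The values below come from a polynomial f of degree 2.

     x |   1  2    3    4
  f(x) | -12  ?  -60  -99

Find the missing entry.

-31

On equispaced nodes a degree-2 polynomial has vanishing third forward difference, so
  - f(1) + 3·f(2) - 3·f(3) + f(4) = 0.
Substituting the known values and solving for f(2):
  3·f(2) = -93
  f(2) = -31.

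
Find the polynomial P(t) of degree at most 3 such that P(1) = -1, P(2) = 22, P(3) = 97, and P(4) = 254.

Write P(t) = at^3 + bt^2 + ct + d. Substituting each data point gives a linear system:
  a + b + c + d = -1
  8a + 4b + 2c + d = 22
  27a + 9b + 3c + d = 97
  64a + 16b + 4c + d = 254
Solving the system yields a = 5, b = -4, c = 0, d = -2.
So P(t) = 5t³ - 4t² - 2.
Check: P(1) = -1. ✓

P(t) = 5t^3 - 4t^2 - 2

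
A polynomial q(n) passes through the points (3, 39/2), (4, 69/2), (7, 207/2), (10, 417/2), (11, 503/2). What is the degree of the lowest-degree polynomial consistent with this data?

Divided differences on the nodes 3, 4, 7, 10, 11:
  order 0: 39/2  69/2  207/2  417/2  503/2
  order 1: 15  23  35  43
  order 2: 2  2  2
  order 3: 0  0
  order 4: 0
The order-2 divided differences are all 2 (nonzero) and every higher order vanishes, so the data lies on a polynomial of degree exactly 2.

2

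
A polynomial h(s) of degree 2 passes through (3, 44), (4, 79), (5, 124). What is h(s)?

Write h(s) = as^2 + bs + c. Substituting each data point gives a linear system:
  9a + 3b + c = 44
  16a + 4b + c = 79
  25a + 5b + c = 124
Solving the system yields a = 5, b = 0, c = -1.
So h(s) = 5s^2 - 1.
Check: h(5) = 124. ✓

h(s) = 5s^2 - 1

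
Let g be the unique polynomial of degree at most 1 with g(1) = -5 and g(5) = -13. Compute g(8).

-19

Using the Lagrange interpolation formula with nodes 1, 5:
  L_0(t) = (t - 5) / -4
  L_1(t) = (t - 1) / 4
Then g(t) = -5·L_0(t) - 13·L_1(t).
Expanding and collecting terms gives g(t) = -2t - 3.
Evaluating at t = 8: g(8) = -19.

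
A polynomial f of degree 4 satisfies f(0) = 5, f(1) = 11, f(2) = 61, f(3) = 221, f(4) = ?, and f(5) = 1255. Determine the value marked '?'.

581

On equispaced nodes a degree-4 polynomial has vanishing fifth forward difference, so
  - f(0) + 5·f(1) - 10·f(2) + 10·f(3) - 5·f(4) + f(5) = 0.
Substituting the known values and solving for f(4):
  -5·f(4) = -2905
  f(4) = 581.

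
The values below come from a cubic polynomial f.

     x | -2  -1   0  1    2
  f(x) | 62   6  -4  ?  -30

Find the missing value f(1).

-4

The 4 known points determine the degree-3 polynomial uniquely.
Write f(x) = ax^3 + bx^2 + cx + d. Substituting each data point gives a linear system:
  -8a + 4b - 2c + d = 62
  -a + b - c + d = 6
  d = -4
  8a + 4b + 2c + d = -30
Solving the system yields a = -6, b = 5, c = 1, d = -4.
So f(x) = -6x³ + 5x² + x - 4.
Then f(1) = -4.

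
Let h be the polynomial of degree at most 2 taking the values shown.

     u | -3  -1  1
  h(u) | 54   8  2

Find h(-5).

Forward differences of the values at u = -3, -1, 1:
  h  : 54  8  2
  Δ  : -46  -6
  Δ^2: 40
The second differences are constant, confirming degree 2.
Interpolating (Newton forward form) and evaluating at u = -5 gives h(-5) = 140.

140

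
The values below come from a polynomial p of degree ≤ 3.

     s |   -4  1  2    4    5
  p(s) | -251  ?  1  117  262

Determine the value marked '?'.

-6

The 4 known points determine the degree-3 polynomial uniquely.
Write p(s) = as^3 + bs^2 + cs + d. Substituting each data point gives a linear system:
  -64a + 16b - 4c + d = -251
  8a + 4b + 2c + d = 1
  64a + 16b + 4c + d = 117
  125a + 25b + 5c + d = 262
Solving the system yields a = 3, b = -4, c = -2, d = -3.
So p(s) = 3s^3 - 4s^2 - 2s - 3.
Then p(1) = -6.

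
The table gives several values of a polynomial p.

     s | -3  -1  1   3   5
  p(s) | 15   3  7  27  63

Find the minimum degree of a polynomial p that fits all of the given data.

Forward differences of the values at s = -3, -1, 1, 3, 5:
  p  : 15  3  7  27  63
  Δ  : -12  4  20  36
  Δ^2: 16  16  16
  Δ^3: 0  0
  Δ^4: 0
The second differences are constant (16) and nonzero, while all higher differences vanish, so the minimal degree is 2.

2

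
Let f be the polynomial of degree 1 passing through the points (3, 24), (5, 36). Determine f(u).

Write f(u) = au + b. Substituting each data point gives a linear system:
  3a + b = 24
  5a + b = 36
Solving the system yields a = 6, b = 6.
So f(u) = 6u + 6.
Check: f(3) = 24. ✓

f(u) = 6u + 6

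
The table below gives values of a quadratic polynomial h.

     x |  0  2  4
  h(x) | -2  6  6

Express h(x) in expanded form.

h(x) = -x^2 + 6x - 2

Using the Lagrange interpolation formula with nodes 0, 2, 4:
  L_0(x) = (x - 2)(x - 4) / 8
  L_1(x) = x(x - 4) / -4
  L_2(x) = x(x - 2) / 8
Then h(x) = -2·L_0(x) + 6·L_1(x) + 6·L_2(x).
Expanding and collecting terms gives h(x) = -x² + 6x - 2.
Check: h(4) = 6. ✓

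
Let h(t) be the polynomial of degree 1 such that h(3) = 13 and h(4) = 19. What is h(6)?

Using the Lagrange interpolation formula with nodes 3, 4:
  L_0(t) = (t - 4) / -1
  L_1(t) = (t - 3) / 1
Then h(t) = 13·L_0(t) + 19·L_1(t).
Expanding and collecting terms gives h(t) = 6t - 5.
Evaluating at t = 6: h(6) = 31.

31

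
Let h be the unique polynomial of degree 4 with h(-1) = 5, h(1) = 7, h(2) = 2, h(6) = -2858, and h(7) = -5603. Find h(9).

Using the Lagrange interpolation formula with nodes -1, 1, 2, 6, 7:
  L_0(u) = (u - 1)(u - 2)(u - 6)(u - 7) / 336
  L_1(u) = (u + 1)(u - 2)(u - 6)(u - 7) / -60
  L_2(u) = (u + 1)(u - 1)(u - 6)(u - 7) / 60
  L_3(u) = (u + 1)(u - 1)(u - 2)(u - 7) / -140
  L_4(u) = (u + 1)(u - 1)(u - 2)(u - 6) / 240
Then h(u) = 5·L_0(u) + 7·L_1(u) + 2·L_2(u) - 2858·L_3(u) - 5603·L_4(u).
Expanding and collecting terms gives h(u) = -3u⁴ + 4u³ + 5u² - 3u + 4.
Evaluating at u = 9: h(9) = -16385.

-16385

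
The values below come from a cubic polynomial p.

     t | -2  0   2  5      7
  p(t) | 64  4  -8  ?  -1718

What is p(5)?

-566

The 4 known points determine the degree-3 polynomial uniquely.
Write p(t) = at^3 + bt^2 + ct + d. Substituting each data point gives a linear system:
  -8a + 4b - 2c + d = 64
  d = 4
  8a + 4b + 2c + d = -8
  343a + 49b + 7c + d = -1718
Solving the system yields a = -6, b = 6, c = 6, d = 4.
So p(t) = -6t³ + 6t² + 6t + 4.
Then p(5) = -566.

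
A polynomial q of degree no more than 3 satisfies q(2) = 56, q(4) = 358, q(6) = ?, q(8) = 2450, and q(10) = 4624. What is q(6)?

The 4 known points determine the degree-3 polynomial uniquely.
Write q(x) = ax^3 + bx^2 + cx + d. Substituting each data point gives a linear system:
  8a + 4b + 2c + d = 56
  64a + 16b + 4c + d = 358
  512a + 64b + 8c + d = 2450
  1000a + 100b + 10c + d = 4624
Solving the system yields a = 4, b = 6, c = 3, d = -6.
So q(x) = 4x^3 + 6x^2 + 3x - 6.
Then q(6) = 1092.

1092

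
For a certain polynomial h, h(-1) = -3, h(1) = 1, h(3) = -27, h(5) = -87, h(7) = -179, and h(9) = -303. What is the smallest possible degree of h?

Forward differences of the values at s = -1, 1, 3, 5, 7, 9:
  h  : -3  1  -27  -87  -179  -303
  Δ  : 4  -28  -60  -92  -124
  Δ^2: -32  -32  -32  -32
  Δ^3: 0  0  0
  Δ^4: 0  0
  Δ^5: 0
The second differences are constant (-32) and nonzero, while all higher differences vanish, so the minimal degree is 2.

2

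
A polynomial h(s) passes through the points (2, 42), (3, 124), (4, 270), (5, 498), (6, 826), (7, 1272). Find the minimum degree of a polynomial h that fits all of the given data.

3

Forward differences of the values at s = 2, 3, 4, 5, 6, 7:
  h  : 42  124  270  498  826  1272
  Δ  : 82  146  228  328  446
  Δ^2: 64  82  100  118
  Δ^3: 18  18  18
  Δ^4: 0  0
  Δ^5: 0
The third differences are constant (18) and nonzero, while all higher differences vanish, so the minimal degree is 3.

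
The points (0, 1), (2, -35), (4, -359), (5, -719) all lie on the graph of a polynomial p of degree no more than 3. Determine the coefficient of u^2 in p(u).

Write p(u) = au^3 + bu^2 + cu + d. Substituting each data point gives a linear system:
  d = 1
  8a + 4b + 2c + d = -35
  64a + 16b + 4c + d = -359
  125a + 25b + 5c + d = -719
Solving the system yields a = -6, b = 0, c = 6, d = 1.
So p(u) = -6u³ + 6u + 1.
The coefficient of u^2 is 0.

0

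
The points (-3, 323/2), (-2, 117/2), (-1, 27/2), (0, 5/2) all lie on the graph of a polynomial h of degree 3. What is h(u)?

Write h(u) = au^3 + bu^2 + cu + d. Substituting each data point gives a linear system:
  -27a + 9b - 3c + d = 323/2
  -8a + 4b - 2c + d = 117/2
  -a + b - c + d = 27/2
  d = 5/2
Solving the system yields a = -4, b = 5, c = -2, d = 5/2.
So h(u) = -4u^3 + 5u^2 - 2u + 5/2.
Check: h(-1) = 27/2. ✓

h(u) = -4u^3 + 5u^2 - 2u + 5/2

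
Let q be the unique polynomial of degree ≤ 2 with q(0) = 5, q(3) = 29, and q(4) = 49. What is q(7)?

145

Using the Lagrange interpolation formula with nodes 0, 3, 4:
  L_0(x) = (x - 3)(x - 4) / 12
  L_1(x) = x(x - 4) / -3
  L_2(x) = x(x - 3) / 4
Then q(x) = 5·L_0(x) + 29·L_1(x) + 49·L_2(x).
Expanding and collecting terms gives q(x) = 3x^2 - x + 5.
Evaluating at x = 7: q(7) = 145.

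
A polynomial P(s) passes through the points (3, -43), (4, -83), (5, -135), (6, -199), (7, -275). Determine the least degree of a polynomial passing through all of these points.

2

Forward differences of the values at s = 3, 4, 5, 6, 7:
  P  : -43  -83  -135  -199  -275
  Δ  : -40  -52  -64  -76
  Δ^2: -12  -12  -12
  Δ^3: 0  0
  Δ^4: 0
The second differences are constant (-12) and nonzero, while all higher differences vanish, so the minimal degree is 2.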